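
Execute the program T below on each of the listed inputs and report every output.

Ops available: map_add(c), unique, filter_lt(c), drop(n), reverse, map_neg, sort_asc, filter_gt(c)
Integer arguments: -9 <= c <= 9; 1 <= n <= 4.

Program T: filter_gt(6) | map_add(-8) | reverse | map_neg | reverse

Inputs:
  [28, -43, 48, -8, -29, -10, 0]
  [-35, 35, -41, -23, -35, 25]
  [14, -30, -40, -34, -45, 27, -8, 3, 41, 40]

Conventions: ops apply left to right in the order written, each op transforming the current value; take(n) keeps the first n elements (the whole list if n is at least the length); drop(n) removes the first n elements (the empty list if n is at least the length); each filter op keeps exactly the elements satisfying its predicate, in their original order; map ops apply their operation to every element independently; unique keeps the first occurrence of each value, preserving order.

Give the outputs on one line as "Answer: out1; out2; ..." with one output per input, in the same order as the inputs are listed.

[-20, -40]; [-27, -17]; [-6, -19, -33, -32]

Execution, op by op:
  [28, -43, 48, -8, -29, -10, 0] -> [28, 48] -> [20, 40] -> [40, 20] -> [-40, -20] -> [-20, -40]
  [-35, 35, -41, -23, -35, 25] -> [35, 25] -> [27, 17] -> [17, 27] -> [-17, -27] -> [-27, -17]
  [14, -30, -40, -34, -45, 27, -8, 3, 41, 40] -> [14, 27, 41, 40] -> [6, 19, 33, 32] -> [32, 33, 19, 6] -> [-32, -33, -19, -6] -> [-6, -19, -33, -32]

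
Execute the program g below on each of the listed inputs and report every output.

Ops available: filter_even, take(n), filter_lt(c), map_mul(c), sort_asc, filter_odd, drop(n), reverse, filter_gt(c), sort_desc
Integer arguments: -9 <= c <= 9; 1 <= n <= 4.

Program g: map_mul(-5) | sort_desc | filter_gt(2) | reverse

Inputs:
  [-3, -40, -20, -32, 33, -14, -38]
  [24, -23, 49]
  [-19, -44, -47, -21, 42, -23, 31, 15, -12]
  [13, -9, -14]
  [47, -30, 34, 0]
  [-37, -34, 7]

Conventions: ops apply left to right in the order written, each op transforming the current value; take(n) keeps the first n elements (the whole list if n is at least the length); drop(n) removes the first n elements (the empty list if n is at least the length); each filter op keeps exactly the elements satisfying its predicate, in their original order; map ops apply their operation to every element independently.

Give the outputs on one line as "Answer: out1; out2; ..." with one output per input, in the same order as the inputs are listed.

Execution, op by op:
  [-3, -40, -20, -32, 33, -14, -38] -> [15, 200, 100, 160, -165, 70, 190] -> [200, 190, 160, 100, 70, 15, -165] -> [200, 190, 160, 100, 70, 15] -> [15, 70, 100, 160, 190, 200]
  [24, -23, 49] -> [-120, 115, -245] -> [115, -120, -245] -> [115] -> [115]
  [-19, -44, -47, -21, 42, -23, 31, 15, -12] -> [95, 220, 235, 105, -210, 115, -155, -75, 60] -> [235, 220, 115, 105, 95, 60, -75, -155, -210] -> [235, 220, 115, 105, 95, 60] -> [60, 95, 105, 115, 220, 235]
  [13, -9, -14] -> [-65, 45, 70] -> [70, 45, -65] -> [70, 45] -> [45, 70]
  [47, -30, 34, 0] -> [-235, 150, -170, 0] -> [150, 0, -170, -235] -> [150] -> [150]
  [-37, -34, 7] -> [185, 170, -35] -> [185, 170, -35] -> [185, 170] -> [170, 185]

[15, 70, 100, 160, 190, 200]; [115]; [60, 95, 105, 115, 220, 235]; [45, 70]; [150]; [170, 185]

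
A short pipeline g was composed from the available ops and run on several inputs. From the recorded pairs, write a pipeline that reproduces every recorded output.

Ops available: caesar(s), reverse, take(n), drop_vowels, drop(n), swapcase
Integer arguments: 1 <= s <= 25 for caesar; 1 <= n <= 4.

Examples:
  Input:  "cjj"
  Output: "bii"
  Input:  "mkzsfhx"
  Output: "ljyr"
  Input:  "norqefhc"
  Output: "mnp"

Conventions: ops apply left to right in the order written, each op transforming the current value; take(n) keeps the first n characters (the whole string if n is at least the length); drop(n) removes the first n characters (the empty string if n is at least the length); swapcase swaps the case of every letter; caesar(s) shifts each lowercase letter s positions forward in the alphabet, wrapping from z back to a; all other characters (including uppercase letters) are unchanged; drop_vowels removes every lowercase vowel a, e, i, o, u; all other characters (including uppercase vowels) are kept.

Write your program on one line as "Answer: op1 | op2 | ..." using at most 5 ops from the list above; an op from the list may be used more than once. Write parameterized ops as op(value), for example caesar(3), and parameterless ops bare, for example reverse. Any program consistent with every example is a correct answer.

take(4) | caesar(22) | caesar(1) | drop_vowels | caesar(2)

Check, running the answer program on each example:
  "cjj" -> "cjj" -> "yff" -> "zgg" -> "zgg" -> "bii"
  "mkzsfhx" -> "mkzs" -> "igvo" -> "jhwp" -> "jhwp" -> "ljyr"
  "norqefhc" -> "norq" -> "jknm" -> "klon" -> "kln" -> "mnp"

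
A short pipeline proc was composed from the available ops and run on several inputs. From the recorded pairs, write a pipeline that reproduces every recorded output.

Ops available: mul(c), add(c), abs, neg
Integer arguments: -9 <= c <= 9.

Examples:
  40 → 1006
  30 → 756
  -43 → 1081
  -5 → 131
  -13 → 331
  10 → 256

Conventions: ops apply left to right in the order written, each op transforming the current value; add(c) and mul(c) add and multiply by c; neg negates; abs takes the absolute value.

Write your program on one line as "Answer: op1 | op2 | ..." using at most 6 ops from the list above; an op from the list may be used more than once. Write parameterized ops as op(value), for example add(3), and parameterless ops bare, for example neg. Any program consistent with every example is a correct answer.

neg | mul(-5) | abs | mul(5) | add(6)

Check, running the answer program on each example:
  40 -> -40 -> 200 -> 200 -> 1000 -> 1006
  30 -> -30 -> 150 -> 150 -> 750 -> 756
  -43 -> 43 -> -215 -> 215 -> 1075 -> 1081
  -5 -> 5 -> -25 -> 25 -> 125 -> 131
  -13 -> 13 -> -65 -> 65 -> 325 -> 331
  10 -> -10 -> 50 -> 50 -> 250 -> 256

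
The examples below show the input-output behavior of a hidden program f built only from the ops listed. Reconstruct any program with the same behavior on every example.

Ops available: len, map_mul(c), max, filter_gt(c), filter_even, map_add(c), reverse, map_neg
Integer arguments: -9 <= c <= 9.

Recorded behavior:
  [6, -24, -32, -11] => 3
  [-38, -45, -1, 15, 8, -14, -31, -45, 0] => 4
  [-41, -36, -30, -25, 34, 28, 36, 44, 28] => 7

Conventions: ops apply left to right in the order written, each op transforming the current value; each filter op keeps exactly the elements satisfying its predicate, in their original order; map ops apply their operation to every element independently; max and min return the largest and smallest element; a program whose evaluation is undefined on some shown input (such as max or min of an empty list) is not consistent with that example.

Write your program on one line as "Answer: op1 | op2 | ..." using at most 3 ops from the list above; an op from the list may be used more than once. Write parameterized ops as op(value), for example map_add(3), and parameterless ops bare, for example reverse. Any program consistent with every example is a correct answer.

filter_even | len

Check, running the answer program on each example:
  [6, -24, -32, -11] -> [6, -24, -32] -> 3
  [-38, -45, -1, 15, 8, -14, -31, -45, 0] -> [-38, 8, -14, 0] -> 4
  [-41, -36, -30, -25, 34, 28, 36, 44, 28] -> [-36, -30, 34, 28, 36, 44, 28] -> 7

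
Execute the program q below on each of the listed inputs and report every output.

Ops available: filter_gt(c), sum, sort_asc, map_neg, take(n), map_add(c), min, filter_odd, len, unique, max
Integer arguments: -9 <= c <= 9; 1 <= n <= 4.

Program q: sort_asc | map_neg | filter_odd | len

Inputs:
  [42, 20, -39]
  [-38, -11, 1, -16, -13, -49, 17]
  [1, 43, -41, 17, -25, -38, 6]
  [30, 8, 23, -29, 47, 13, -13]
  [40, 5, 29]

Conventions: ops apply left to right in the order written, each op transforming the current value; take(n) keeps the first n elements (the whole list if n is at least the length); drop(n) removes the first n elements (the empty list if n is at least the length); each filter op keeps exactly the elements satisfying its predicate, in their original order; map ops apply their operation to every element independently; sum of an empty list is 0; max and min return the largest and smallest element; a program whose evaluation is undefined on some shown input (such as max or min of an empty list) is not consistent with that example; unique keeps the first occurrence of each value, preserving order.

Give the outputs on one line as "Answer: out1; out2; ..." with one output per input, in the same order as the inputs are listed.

1; 5; 5; 5; 2

Execution, op by op:
  [42, 20, -39] -> [-39, 20, 42] -> [39, -20, -42] -> [39] -> 1
  [-38, -11, 1, -16, -13, -49, 17] -> [-49, -38, -16, -13, -11, 1, 17] -> [49, 38, 16, 13, 11, -1, -17] -> [49, 13, 11, -1, -17] -> 5
  [1, 43, -41, 17, -25, -38, 6] -> [-41, -38, -25, 1, 6, 17, 43] -> [41, 38, 25, -1, -6, -17, -43] -> [41, 25, -1, -17, -43] -> 5
  [30, 8, 23, -29, 47, 13, -13] -> [-29, -13, 8, 13, 23, 30, 47] -> [29, 13, -8, -13, -23, -30, -47] -> [29, 13, -13, -23, -47] -> 5
  [40, 5, 29] -> [5, 29, 40] -> [-5, -29, -40] -> [-5, -29] -> 2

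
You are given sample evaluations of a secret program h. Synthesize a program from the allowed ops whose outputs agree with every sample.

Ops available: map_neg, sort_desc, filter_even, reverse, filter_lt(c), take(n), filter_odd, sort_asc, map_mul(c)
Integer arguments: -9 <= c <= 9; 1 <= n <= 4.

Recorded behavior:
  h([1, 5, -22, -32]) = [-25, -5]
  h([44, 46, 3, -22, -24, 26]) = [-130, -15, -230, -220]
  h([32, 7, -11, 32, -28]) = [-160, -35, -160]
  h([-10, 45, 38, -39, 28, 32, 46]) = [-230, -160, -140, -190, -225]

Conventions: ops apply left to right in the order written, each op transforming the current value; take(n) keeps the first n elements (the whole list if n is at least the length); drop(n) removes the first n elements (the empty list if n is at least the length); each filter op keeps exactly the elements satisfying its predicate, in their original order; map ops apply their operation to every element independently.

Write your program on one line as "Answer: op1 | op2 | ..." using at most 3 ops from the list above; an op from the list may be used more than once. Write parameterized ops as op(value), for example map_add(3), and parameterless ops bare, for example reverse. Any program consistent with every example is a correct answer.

reverse | map_mul(-5) | filter_lt(5)

Check, running the answer program on each example:
  [1, 5, -22, -32] -> [-32, -22, 5, 1] -> [160, 110, -25, -5] -> [-25, -5]
  [44, 46, 3, -22, -24, 26] -> [26, -24, -22, 3, 46, 44] -> [-130, 120, 110, -15, -230, -220] -> [-130, -15, -230, -220]
  [32, 7, -11, 32, -28] -> [-28, 32, -11, 7, 32] -> [140, -160, 55, -35, -160] -> [-160, -35, -160]
  [-10, 45, 38, -39, 28, 32, 46] -> [46, 32, 28, -39, 38, 45, -10] -> [-230, -160, -140, 195, -190, -225, 50] -> [-230, -160, -140, -190, -225]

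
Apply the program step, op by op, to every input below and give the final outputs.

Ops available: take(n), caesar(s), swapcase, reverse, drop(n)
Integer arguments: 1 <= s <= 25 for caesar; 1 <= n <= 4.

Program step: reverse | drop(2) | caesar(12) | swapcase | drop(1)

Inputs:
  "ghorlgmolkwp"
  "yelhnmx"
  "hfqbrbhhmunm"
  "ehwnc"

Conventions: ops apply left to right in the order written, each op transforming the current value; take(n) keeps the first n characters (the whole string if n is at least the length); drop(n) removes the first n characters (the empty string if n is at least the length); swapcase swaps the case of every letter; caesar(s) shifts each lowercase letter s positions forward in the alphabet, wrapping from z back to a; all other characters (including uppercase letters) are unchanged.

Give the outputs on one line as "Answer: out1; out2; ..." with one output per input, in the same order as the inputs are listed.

Execution, op by op:
  "ghorlgmolkwp" -> "pwklomglrohg" -> "klomglrohg" -> "wxaysxdats" -> "WXAYSXDATS" -> "XAYSXDATS"
  "yelhnmx" -> "xmnhley" -> "nhley" -> "ztxqk" -> "ZTXQK" -> "TXQK"
  "hfqbrbhhmunm" -> "mnumhhbrbqfh" -> "umhhbrbqfh" -> "gyttndncrt" -> "GYTTNDNCRT" -> "YTTNDNCRT"
  "ehwnc" -> "cnwhe" -> "whe" -> "itq" -> "ITQ" -> "TQ"

"XAYSXDATS"; "TXQK"; "YTTNDNCRT"; "TQ"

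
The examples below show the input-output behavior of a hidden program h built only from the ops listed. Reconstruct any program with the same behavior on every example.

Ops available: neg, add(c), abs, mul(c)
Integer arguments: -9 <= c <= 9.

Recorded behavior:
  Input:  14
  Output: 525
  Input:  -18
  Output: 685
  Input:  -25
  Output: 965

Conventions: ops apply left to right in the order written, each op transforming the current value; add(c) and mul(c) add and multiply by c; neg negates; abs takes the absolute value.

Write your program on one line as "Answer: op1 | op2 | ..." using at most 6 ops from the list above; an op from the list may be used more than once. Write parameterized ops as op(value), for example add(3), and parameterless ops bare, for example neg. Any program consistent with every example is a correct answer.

mul(-2) | abs | mul(4) | add(-7) | mul(5)

Check, running the answer program on each example:
  14 -> -28 -> 28 -> 112 -> 105 -> 525
  -18 -> 36 -> 36 -> 144 -> 137 -> 685
  -25 -> 50 -> 50 -> 200 -> 193 -> 965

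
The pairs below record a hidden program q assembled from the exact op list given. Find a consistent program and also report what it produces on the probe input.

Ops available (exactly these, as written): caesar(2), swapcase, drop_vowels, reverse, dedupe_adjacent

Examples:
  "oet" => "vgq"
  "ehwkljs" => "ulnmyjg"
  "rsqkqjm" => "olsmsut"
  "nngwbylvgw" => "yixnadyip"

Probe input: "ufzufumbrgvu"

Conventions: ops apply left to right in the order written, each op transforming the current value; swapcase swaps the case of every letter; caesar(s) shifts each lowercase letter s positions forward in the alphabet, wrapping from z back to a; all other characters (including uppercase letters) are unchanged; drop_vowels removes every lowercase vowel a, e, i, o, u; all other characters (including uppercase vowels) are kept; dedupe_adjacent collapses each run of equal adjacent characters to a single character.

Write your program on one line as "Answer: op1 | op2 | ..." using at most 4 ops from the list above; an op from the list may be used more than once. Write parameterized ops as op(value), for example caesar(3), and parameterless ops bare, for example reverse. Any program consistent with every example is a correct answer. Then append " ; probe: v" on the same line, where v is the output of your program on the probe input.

dedupe_adjacent | reverse | caesar(2) ; probe: "wxitdowhwbhw"

Check, running the answer program on each example:
  "oet" -> "oet" -> "teo" -> "vgq"
  "ehwkljs" -> "ehwkljs" -> "sjlkwhe" -> "ulnmyjg"
  "rsqkqjm" -> "rsqkqjm" -> "mjqkqsr" -> "olsmsut"
  "nngwbylvgw" -> "ngwbylvgw" -> "wgvlybwgn" -> "yixnadyip"
  probe: "ufzufumbrgvu" -> "ufzufumbrgvu" -> "uvgrbmufuzfu" -> "wxitdowhwbhw"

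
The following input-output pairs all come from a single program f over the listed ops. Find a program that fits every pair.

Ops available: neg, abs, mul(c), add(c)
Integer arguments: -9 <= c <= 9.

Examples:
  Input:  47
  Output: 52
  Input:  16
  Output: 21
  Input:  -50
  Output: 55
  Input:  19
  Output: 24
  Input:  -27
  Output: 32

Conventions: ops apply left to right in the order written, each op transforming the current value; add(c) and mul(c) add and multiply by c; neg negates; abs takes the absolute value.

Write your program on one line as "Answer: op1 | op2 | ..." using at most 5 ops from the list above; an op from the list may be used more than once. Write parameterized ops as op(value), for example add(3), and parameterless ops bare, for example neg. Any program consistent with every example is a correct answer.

abs | mul(-1) | add(-5) | neg

Check, running the answer program on each example:
  47 -> 47 -> -47 -> -52 -> 52
  16 -> 16 -> -16 -> -21 -> 21
  -50 -> 50 -> -50 -> -55 -> 55
  19 -> 19 -> -19 -> -24 -> 24
  -27 -> 27 -> -27 -> -32 -> 32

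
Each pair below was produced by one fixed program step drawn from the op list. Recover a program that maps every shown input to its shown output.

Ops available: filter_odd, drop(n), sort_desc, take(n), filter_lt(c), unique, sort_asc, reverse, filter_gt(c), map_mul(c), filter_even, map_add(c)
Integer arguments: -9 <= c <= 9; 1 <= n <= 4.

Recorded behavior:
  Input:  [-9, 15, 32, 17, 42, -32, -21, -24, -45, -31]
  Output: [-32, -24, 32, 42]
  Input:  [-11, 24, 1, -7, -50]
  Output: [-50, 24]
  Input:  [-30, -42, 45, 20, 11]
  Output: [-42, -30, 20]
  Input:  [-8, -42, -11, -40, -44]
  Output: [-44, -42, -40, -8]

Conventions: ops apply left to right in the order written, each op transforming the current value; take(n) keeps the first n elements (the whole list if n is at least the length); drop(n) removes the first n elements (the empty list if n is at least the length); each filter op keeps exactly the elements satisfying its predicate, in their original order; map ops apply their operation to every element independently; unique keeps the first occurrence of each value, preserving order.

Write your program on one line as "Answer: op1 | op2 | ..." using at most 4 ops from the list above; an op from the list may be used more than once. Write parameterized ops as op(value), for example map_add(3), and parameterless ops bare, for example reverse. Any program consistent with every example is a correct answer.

filter_even | sort_desc | reverse

Check, running the answer program on each example:
  [-9, 15, 32, 17, 42, -32, -21, -24, -45, -31] -> [32, 42, -32, -24] -> [42, 32, -24, -32] -> [-32, -24, 32, 42]
  [-11, 24, 1, -7, -50] -> [24, -50] -> [24, -50] -> [-50, 24]
  [-30, -42, 45, 20, 11] -> [-30, -42, 20] -> [20, -30, -42] -> [-42, -30, 20]
  [-8, -42, -11, -40, -44] -> [-8, -42, -40, -44] -> [-8, -40, -42, -44] -> [-44, -42, -40, -8]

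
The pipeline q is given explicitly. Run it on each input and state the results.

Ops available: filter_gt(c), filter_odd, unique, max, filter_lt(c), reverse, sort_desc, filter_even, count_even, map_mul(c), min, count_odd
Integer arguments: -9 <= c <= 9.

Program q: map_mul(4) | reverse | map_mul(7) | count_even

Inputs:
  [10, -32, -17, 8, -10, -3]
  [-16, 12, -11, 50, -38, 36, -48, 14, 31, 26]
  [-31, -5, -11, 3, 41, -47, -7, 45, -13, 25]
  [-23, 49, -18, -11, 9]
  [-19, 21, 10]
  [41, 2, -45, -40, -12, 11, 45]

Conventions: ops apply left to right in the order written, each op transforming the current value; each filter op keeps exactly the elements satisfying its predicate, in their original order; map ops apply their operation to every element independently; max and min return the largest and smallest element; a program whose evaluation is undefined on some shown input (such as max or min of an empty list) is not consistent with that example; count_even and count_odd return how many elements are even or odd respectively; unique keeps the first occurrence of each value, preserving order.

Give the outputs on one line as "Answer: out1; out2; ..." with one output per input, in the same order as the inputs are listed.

Execution, op by op:
  [10, -32, -17, 8, -10, -3] -> [40, -128, -68, 32, -40, -12] -> [-12, -40, 32, -68, -128, 40] -> [-84, -280, 224, -476, -896, 280] -> 6
  [-16, 12, -11, 50, -38, 36, -48, 14, 31, 26] -> [-64, 48, -44, 200, -152, 144, -192, 56, 124, 104] -> [104, 124, 56, -192, 144, -152, 200, -44, 48, -64] -> [728, 868, 392, -1344, 1008, -1064, 1400, -308, 336, -448] -> 10
  [-31, -5, -11, 3, 41, -47, -7, 45, -13, 25] -> [-124, -20, -44, 12, 164, -188, -28, 180, -52, 100] -> [100, -52, 180, -28, -188, 164, 12, -44, -20, -124] -> [700, -364, 1260, -196, -1316, 1148, 84, -308, -140, -868] -> 10
  [-23, 49, -18, -11, 9] -> [-92, 196, -72, -44, 36] -> [36, -44, -72, 196, -92] -> [252, -308, -504, 1372, -644] -> 5
  [-19, 21, 10] -> [-76, 84, 40] -> [40, 84, -76] -> [280, 588, -532] -> 3
  [41, 2, -45, -40, -12, 11, 45] -> [164, 8, -180, -160, -48, 44, 180] -> [180, 44, -48, -160, -180, 8, 164] -> [1260, 308, -336, -1120, -1260, 56, 1148] -> 7

6; 10; 10; 5; 3; 7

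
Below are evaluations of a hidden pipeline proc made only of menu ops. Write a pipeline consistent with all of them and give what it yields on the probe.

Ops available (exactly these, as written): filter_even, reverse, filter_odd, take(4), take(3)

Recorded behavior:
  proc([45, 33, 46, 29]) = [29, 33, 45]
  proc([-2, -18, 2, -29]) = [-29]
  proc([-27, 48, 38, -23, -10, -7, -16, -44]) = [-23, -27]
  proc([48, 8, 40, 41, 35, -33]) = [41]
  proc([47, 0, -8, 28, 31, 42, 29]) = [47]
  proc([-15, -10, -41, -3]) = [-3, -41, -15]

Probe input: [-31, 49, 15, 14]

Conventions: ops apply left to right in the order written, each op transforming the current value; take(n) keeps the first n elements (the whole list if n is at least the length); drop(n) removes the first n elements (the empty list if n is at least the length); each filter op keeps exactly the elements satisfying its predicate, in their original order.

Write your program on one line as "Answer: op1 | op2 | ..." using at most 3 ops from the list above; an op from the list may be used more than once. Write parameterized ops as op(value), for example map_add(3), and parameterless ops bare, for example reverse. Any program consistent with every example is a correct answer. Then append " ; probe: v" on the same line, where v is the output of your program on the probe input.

take(4) | reverse | filter_odd ; probe: [15, 49, -31]

Check, running the answer program on each example:
  [45, 33, 46, 29] -> [45, 33, 46, 29] -> [29, 46, 33, 45] -> [29, 33, 45]
  [-2, -18, 2, -29] -> [-2, -18, 2, -29] -> [-29, 2, -18, -2] -> [-29]
  [-27, 48, 38, -23, -10, -7, -16, -44] -> [-27, 48, 38, -23] -> [-23, 38, 48, -27] -> [-23, -27]
  [48, 8, 40, 41, 35, -33] -> [48, 8, 40, 41] -> [41, 40, 8, 48] -> [41]
  [47, 0, -8, 28, 31, 42, 29] -> [47, 0, -8, 28] -> [28, -8, 0, 47] -> [47]
  [-15, -10, -41, -3] -> [-15, -10, -41, -3] -> [-3, -41, -10, -15] -> [-3, -41, -15]
  probe: [-31, 49, 15, 14] -> [-31, 49, 15, 14] -> [14, 15, 49, -31] -> [15, 49, -31]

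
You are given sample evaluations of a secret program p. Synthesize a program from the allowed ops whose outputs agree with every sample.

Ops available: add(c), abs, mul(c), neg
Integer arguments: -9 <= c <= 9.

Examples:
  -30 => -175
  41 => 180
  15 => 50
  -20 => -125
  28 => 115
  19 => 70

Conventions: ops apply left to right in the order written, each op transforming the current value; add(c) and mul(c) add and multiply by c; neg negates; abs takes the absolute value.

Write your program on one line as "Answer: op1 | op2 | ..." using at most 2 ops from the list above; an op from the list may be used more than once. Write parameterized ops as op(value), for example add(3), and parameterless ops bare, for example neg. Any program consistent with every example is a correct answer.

add(-5) | mul(5)

Check, running the answer program on each example:
  -30 -> -35 -> -175
  41 -> 36 -> 180
  15 -> 10 -> 50
  -20 -> -25 -> -125
  28 -> 23 -> 115
  19 -> 14 -> 70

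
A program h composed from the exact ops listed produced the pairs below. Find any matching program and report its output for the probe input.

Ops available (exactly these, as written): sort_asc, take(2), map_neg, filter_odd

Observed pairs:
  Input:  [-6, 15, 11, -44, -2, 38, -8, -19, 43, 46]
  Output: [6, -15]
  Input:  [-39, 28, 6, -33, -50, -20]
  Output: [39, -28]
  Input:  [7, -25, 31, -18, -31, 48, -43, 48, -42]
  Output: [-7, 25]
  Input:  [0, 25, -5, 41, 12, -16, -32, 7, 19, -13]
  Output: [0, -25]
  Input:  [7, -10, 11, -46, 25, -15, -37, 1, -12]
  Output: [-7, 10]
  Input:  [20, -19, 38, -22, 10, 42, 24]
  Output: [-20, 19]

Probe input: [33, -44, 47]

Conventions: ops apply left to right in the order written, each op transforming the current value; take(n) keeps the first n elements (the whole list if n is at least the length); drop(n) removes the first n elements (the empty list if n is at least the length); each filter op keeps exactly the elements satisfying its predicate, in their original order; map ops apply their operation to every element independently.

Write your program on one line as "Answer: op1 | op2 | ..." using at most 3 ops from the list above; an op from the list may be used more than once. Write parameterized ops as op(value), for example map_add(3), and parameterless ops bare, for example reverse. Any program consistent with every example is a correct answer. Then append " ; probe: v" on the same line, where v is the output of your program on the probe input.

take(2) | map_neg ; probe: [-33, 44]

Check, running the answer program on each example:
  [-6, 15, 11, -44, -2, 38, -8, -19, 43, 46] -> [-6, 15] -> [6, -15]
  [-39, 28, 6, -33, -50, -20] -> [-39, 28] -> [39, -28]
  [7, -25, 31, -18, -31, 48, -43, 48, -42] -> [7, -25] -> [-7, 25]
  [0, 25, -5, 41, 12, -16, -32, 7, 19, -13] -> [0, 25] -> [0, -25]
  [7, -10, 11, -46, 25, -15, -37, 1, -12] -> [7, -10] -> [-7, 10]
  [20, -19, 38, -22, 10, 42, 24] -> [20, -19] -> [-20, 19]
  probe: [33, -44, 47] -> [33, -44] -> [-33, 44]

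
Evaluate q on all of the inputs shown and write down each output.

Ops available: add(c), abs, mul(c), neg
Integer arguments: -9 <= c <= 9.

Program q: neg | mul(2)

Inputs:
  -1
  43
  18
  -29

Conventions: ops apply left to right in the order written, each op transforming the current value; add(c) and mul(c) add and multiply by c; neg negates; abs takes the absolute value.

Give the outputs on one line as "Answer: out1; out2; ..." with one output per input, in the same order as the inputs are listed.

2; -86; -36; 58

Execution, op by op:
  -1 -> 1 -> 2
  43 -> -43 -> -86
  18 -> -18 -> -36
  -29 -> 29 -> 58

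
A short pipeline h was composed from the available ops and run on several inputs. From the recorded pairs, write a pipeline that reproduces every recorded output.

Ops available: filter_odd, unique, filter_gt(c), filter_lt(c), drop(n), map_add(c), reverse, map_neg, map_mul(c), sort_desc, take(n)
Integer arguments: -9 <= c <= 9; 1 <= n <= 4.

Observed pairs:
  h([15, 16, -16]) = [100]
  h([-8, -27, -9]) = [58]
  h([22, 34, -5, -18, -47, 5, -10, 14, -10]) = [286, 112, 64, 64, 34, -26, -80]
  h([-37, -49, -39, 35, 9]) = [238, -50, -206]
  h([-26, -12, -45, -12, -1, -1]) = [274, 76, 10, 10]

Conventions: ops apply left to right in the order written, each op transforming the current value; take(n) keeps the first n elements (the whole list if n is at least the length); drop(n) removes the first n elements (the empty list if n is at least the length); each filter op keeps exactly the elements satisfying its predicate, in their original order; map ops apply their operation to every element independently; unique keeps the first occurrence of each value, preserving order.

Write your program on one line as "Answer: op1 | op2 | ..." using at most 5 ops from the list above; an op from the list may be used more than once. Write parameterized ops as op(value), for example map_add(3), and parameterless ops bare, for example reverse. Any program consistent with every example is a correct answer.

drop(2) | map_neg | map_mul(6) | map_add(4) | sort_desc

Check, running the answer program on each example:
  [15, 16, -16] -> [-16] -> [16] -> [96] -> [100] -> [100]
  [-8, -27, -9] -> [-9] -> [9] -> [54] -> [58] -> [58]
  [22, 34, -5, -18, -47, 5, -10, 14, -10] -> [-5, -18, -47, 5, -10, 14, -10] -> [5, 18, 47, -5, 10, -14, 10] -> [30, 108, 282, -30, 60, -84, 60] -> [34, 112, 286, -26, 64, -80, 64] -> [286, 112, 64, 64, 34, -26, -80]
  [-37, -49, -39, 35, 9] -> [-39, 35, 9] -> [39, -35, -9] -> [234, -210, -54] -> [238, -206, -50] -> [238, -50, -206]
  [-26, -12, -45, -12, -1, -1] -> [-45, -12, -1, -1] -> [45, 12, 1, 1] -> [270, 72, 6, 6] -> [274, 76, 10, 10] -> [274, 76, 10, 10]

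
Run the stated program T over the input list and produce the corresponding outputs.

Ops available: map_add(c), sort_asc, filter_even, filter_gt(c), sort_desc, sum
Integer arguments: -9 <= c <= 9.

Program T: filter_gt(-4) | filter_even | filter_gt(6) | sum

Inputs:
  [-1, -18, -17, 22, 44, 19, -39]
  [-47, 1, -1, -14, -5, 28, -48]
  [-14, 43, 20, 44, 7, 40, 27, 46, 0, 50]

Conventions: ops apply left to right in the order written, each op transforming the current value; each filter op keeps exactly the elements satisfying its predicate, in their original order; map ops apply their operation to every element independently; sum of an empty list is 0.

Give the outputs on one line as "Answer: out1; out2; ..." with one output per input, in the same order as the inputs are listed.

66; 28; 200

Execution, op by op:
  [-1, -18, -17, 22, 44, 19, -39] -> [-1, 22, 44, 19] -> [22, 44] -> [22, 44] -> 66
  [-47, 1, -1, -14, -5, 28, -48] -> [1, -1, 28] -> [28] -> [28] -> 28
  [-14, 43, 20, 44, 7, 40, 27, 46, 0, 50] -> [43, 20, 44, 7, 40, 27, 46, 0, 50] -> [20, 44, 40, 46, 0, 50] -> [20, 44, 40, 46, 50] -> 200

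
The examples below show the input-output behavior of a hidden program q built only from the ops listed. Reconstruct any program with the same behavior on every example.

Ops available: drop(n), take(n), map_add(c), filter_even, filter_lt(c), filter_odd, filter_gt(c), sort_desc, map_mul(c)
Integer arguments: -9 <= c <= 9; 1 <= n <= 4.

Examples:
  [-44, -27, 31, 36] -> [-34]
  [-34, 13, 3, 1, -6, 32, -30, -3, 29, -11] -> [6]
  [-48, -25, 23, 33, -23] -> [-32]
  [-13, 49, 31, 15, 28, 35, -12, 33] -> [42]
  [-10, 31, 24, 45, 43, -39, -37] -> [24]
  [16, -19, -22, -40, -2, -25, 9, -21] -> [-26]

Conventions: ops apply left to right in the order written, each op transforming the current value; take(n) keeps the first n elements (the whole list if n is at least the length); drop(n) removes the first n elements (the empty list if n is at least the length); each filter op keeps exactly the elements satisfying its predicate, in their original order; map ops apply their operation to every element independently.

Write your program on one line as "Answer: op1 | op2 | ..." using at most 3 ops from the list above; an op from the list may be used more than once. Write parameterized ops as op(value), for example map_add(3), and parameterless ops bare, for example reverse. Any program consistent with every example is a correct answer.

drop(1) | map_add(-7) | take(1)

Check, running the answer program on each example:
  [-44, -27, 31, 36] -> [-27, 31, 36] -> [-34, 24, 29] -> [-34]
  [-34, 13, 3, 1, -6, 32, -30, -3, 29, -11] -> [13, 3, 1, -6, 32, -30, -3, 29, -11] -> [6, -4, -6, -13, 25, -37, -10, 22, -18] -> [6]
  [-48, -25, 23, 33, -23] -> [-25, 23, 33, -23] -> [-32, 16, 26, -30] -> [-32]
  [-13, 49, 31, 15, 28, 35, -12, 33] -> [49, 31, 15, 28, 35, -12, 33] -> [42, 24, 8, 21, 28, -19, 26] -> [42]
  [-10, 31, 24, 45, 43, -39, -37] -> [31, 24, 45, 43, -39, -37] -> [24, 17, 38, 36, -46, -44] -> [24]
  [16, -19, -22, -40, -2, -25, 9, -21] -> [-19, -22, -40, -2, -25, 9, -21] -> [-26, -29, -47, -9, -32, 2, -28] -> [-26]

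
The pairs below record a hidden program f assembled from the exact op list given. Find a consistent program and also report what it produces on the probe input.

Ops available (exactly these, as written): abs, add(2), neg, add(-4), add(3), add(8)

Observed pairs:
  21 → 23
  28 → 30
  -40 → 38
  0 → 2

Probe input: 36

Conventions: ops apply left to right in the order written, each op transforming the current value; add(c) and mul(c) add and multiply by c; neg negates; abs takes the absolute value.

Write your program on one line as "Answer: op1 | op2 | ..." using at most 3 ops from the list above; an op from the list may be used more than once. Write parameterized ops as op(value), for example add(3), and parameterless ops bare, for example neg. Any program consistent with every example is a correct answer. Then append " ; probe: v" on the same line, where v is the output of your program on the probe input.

add(2) | abs ; probe: 38

Check, running the answer program on each example:
  21 -> 23 -> 23
  28 -> 30 -> 30
  -40 -> -38 -> 38
  0 -> 2 -> 2
  probe: 36 -> 38 -> 38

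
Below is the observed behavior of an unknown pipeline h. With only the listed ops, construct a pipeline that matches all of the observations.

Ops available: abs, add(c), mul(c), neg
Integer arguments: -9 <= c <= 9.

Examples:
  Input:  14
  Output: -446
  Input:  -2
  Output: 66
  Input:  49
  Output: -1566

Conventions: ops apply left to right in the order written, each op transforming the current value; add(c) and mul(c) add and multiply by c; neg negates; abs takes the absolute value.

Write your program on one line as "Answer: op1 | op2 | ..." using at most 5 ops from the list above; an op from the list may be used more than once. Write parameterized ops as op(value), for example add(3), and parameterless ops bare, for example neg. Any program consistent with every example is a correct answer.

mul(-4) | mul(-4) | add(-1) | mul(-2)

Check, running the answer program on each example:
  14 -> -56 -> 224 -> 223 -> -446
  -2 -> 8 -> -32 -> -33 -> 66
  49 -> -196 -> 784 -> 783 -> -1566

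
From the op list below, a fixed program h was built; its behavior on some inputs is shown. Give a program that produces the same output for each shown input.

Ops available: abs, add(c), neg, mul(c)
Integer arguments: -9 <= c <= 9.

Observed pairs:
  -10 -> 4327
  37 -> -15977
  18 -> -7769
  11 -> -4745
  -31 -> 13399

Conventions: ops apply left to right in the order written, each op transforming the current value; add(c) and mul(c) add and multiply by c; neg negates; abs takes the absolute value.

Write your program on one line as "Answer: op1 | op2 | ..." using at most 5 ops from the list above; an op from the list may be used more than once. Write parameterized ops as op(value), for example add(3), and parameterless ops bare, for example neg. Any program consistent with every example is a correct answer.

mul(-6) | mul(9) | mul(-8) | neg | add(7)

Check, running the answer program on each example:
  -10 -> 60 -> 540 -> -4320 -> 4320 -> 4327
  37 -> -222 -> -1998 -> 15984 -> -15984 -> -15977
  18 -> -108 -> -972 -> 7776 -> -7776 -> -7769
  11 -> -66 -> -594 -> 4752 -> -4752 -> -4745
  -31 -> 186 -> 1674 -> -13392 -> 13392 -> 13399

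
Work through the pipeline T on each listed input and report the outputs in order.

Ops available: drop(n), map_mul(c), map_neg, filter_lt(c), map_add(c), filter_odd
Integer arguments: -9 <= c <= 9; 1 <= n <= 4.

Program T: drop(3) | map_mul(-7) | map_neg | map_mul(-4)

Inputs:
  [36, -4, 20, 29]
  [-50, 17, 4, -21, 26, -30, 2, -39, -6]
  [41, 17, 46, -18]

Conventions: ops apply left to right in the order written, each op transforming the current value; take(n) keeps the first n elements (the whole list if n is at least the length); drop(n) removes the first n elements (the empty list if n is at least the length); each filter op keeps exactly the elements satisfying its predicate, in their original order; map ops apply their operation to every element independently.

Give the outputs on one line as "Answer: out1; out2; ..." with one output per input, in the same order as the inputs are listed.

[-812]; [588, -728, 840, -56, 1092, 168]; [504]

Execution, op by op:
  [36, -4, 20, 29] -> [29] -> [-203] -> [203] -> [-812]
  [-50, 17, 4, -21, 26, -30, 2, -39, -6] -> [-21, 26, -30, 2, -39, -6] -> [147, -182, 210, -14, 273, 42] -> [-147, 182, -210, 14, -273, -42] -> [588, -728, 840, -56, 1092, 168]
  [41, 17, 46, -18] -> [-18] -> [126] -> [-126] -> [504]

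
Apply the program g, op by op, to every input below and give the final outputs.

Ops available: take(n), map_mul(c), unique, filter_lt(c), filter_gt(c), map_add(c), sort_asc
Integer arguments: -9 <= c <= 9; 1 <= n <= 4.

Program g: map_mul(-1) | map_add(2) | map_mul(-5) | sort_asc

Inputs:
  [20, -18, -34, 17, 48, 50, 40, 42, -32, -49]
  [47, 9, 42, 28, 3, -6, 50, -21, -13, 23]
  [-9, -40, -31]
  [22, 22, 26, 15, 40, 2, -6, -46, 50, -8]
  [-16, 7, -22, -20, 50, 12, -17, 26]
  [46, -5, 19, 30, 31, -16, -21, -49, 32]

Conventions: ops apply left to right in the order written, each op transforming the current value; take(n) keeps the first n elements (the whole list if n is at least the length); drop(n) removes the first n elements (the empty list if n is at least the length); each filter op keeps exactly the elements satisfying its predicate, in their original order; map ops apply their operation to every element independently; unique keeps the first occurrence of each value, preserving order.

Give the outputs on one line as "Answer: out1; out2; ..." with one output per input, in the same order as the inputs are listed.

Execution, op by op:
  [20, -18, -34, 17, 48, 50, 40, 42, -32, -49] -> [-20, 18, 34, -17, -48, -50, -40, -42, 32, 49] -> [-18, 20, 36, -15, -46, -48, -38, -40, 34, 51] -> [90, -100, -180, 75, 230, 240, 190, 200, -170, -255] -> [-255, -180, -170, -100, 75, 90, 190, 200, 230, 240]
  [47, 9, 42, 28, 3, -6, 50, -21, -13, 23] -> [-47, -9, -42, -28, -3, 6, -50, 21, 13, -23] -> [-45, -7, -40, -26, -1, 8, -48, 23, 15, -21] -> [225, 35, 200, 130, 5, -40, 240, -115, -75, 105] -> [-115, -75, -40, 5, 35, 105, 130, 200, 225, 240]
  [-9, -40, -31] -> [9, 40, 31] -> [11, 42, 33] -> [-55, -210, -165] -> [-210, -165, -55]
  [22, 22, 26, 15, 40, 2, -6, -46, 50, -8] -> [-22, -22, -26, -15, -40, -2, 6, 46, -50, 8] -> [-20, -20, -24, -13, -38, 0, 8, 48, -48, 10] -> [100, 100, 120, 65, 190, 0, -40, -240, 240, -50] -> [-240, -50, -40, 0, 65, 100, 100, 120, 190, 240]
  [-16, 7, -22, -20, 50, 12, -17, 26] -> [16, -7, 22, 20, -50, -12, 17, -26] -> [18, -5, 24, 22, -48, -10, 19, -24] -> [-90, 25, -120, -110, 240, 50, -95, 120] -> [-120, -110, -95, -90, 25, 50, 120, 240]
  [46, -5, 19, 30, 31, -16, -21, -49, 32] -> [-46, 5, -19, -30, -31, 16, 21, 49, -32] -> [-44, 7, -17, -28, -29, 18, 23, 51, -30] -> [220, -35, 85, 140, 145, -90, -115, -255, 150] -> [-255, -115, -90, -35, 85, 140, 145, 150, 220]

[-255, -180, -170, -100, 75, 90, 190, 200, 230, 240]; [-115, -75, -40, 5, 35, 105, 130, 200, 225, 240]; [-210, -165, -55]; [-240, -50, -40, 0, 65, 100, 100, 120, 190, 240]; [-120, -110, -95, -90, 25, 50, 120, 240]; [-255, -115, -90, -35, 85, 140, 145, 150, 220]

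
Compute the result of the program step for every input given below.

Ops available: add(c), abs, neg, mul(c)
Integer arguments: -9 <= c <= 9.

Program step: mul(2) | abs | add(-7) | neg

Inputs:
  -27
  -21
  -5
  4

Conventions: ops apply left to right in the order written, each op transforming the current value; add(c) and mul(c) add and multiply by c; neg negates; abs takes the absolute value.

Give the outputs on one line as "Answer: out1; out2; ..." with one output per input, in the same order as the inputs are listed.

Execution, op by op:
  -27 -> -54 -> 54 -> 47 -> -47
  -21 -> -42 -> 42 -> 35 -> -35
  -5 -> -10 -> 10 -> 3 -> -3
  4 -> 8 -> 8 -> 1 -> -1

-47; -35; -3; -1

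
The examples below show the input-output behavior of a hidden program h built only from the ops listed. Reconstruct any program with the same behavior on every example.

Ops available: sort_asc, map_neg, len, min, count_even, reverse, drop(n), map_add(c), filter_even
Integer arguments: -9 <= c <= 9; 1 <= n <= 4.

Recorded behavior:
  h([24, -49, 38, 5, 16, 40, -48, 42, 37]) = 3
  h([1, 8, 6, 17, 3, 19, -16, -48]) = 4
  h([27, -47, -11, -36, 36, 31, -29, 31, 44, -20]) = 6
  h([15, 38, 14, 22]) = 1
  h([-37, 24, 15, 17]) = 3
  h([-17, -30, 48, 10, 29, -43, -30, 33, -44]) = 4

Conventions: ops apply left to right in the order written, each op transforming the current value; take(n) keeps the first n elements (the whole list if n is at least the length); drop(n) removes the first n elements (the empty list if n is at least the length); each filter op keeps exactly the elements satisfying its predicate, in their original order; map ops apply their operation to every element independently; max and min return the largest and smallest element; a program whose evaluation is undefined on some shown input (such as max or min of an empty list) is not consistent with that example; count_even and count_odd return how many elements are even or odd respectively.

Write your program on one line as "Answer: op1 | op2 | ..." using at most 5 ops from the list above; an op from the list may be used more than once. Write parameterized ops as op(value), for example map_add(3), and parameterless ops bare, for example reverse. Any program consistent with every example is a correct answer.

reverse | map_neg | map_add(-5) | map_neg | count_even

Check, running the answer program on each example:
  [24, -49, 38, 5, 16, 40, -48, 42, 37] -> [37, 42, -48, 40, 16, 5, 38, -49, 24] -> [-37, -42, 48, -40, -16, -5, -38, 49, -24] -> [-42, -47, 43, -45, -21, -10, -43, 44, -29] -> [42, 47, -43, 45, 21, 10, 43, -44, 29] -> 3
  [1, 8, 6, 17, 3, 19, -16, -48] -> [-48, -16, 19, 3, 17, 6, 8, 1] -> [48, 16, -19, -3, -17, -6, -8, -1] -> [43, 11, -24, -8, -22, -11, -13, -6] -> [-43, -11, 24, 8, 22, 11, 13, 6] -> 4
  [27, -47, -11, -36, 36, 31, -29, 31, 44, -20] -> [-20, 44, 31, -29, 31, 36, -36, -11, -47, 27] -> [20, -44, -31, 29, -31, -36, 36, 11, 47, -27] -> [15, -49, -36, 24, -36, -41, 31, 6, 42, -32] -> [-15, 49, 36, -24, 36, 41, -31, -6, -42, 32] -> 6
  [15, 38, 14, 22] -> [22, 14, 38, 15] -> [-22, -14, -38, -15] -> [-27, -19, -43, -20] -> [27, 19, 43, 20] -> 1
  [-37, 24, 15, 17] -> [17, 15, 24, -37] -> [-17, -15, -24, 37] -> [-22, -20, -29, 32] -> [22, 20, 29, -32] -> 3
  [-17, -30, 48, 10, 29, -43, -30, 33, -44] -> [-44, 33, -30, -43, 29, 10, 48, -30, -17] -> [44, -33, 30, 43, -29, -10, -48, 30, 17] -> [39, -38, 25, 38, -34, -15, -53, 25, 12] -> [-39, 38, -25, -38, 34, 15, 53, -25, -12] -> 4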